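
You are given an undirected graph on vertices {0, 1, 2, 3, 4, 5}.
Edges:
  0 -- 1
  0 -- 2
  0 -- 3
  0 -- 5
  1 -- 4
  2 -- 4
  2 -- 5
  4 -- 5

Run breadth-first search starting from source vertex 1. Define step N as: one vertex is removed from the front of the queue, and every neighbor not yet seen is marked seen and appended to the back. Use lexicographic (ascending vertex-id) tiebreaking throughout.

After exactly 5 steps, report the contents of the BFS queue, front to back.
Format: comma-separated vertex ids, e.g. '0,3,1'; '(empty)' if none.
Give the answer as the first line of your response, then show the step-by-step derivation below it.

5

step 1: dequeue 1; queue=[0,4]; order=1
step 2: dequeue 0; queue=[4,2,3,5]; order=1,0
step 3: dequeue 4; queue=[2,3,5]; order=1,0,4
step 4: dequeue 2; queue=[3,5]; order=1,0,4,2
step 5: dequeue 3; queue=[5]; order=1,0,4,2,3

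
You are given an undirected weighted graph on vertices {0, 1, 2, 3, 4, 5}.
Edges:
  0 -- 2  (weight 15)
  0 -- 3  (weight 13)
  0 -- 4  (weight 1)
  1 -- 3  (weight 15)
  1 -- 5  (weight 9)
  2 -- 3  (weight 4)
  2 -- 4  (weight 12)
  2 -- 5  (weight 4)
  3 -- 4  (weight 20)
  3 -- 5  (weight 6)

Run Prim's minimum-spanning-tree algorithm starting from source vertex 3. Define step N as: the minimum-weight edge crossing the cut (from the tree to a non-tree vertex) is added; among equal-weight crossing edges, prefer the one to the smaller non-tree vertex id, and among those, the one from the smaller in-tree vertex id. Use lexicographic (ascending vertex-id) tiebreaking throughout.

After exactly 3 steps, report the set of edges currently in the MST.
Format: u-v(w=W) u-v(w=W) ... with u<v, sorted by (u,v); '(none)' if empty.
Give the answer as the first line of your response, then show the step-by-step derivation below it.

1-5(w=9) 2-3(w=4) 2-5(w=4)

step 1: add edge 2-3 (w=4); MST = {2-3(w=4)}
step 2: add edge 2-5 (w=4); MST = {2-3(w=4) 2-5(w=4)}
step 3: add edge 1-5 (w=9); MST = {1-5(w=9) 2-3(w=4) 2-5(w=4)}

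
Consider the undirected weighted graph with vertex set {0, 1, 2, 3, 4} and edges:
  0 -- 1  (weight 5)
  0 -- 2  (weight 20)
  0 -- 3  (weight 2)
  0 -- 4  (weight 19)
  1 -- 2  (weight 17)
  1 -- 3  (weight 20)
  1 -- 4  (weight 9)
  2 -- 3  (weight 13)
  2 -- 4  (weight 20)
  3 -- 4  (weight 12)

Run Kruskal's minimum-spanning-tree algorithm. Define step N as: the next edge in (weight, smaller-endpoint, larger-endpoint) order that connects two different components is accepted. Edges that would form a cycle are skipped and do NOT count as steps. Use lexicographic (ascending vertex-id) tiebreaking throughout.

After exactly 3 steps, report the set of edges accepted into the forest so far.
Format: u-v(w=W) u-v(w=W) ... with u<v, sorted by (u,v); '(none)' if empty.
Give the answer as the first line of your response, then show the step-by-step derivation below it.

0-1(w=5) 0-3(w=2) 1-4(w=9)

step 1: add edge 0-3 (w=2); MST = {0-3(w=2)}
step 2: add edge 0-1 (w=5); MST = {0-1(w=5) 0-3(w=2)}
step 3: add edge 1-4 (w=9); MST = {0-1(w=5) 0-3(w=2) 1-4(w=9)}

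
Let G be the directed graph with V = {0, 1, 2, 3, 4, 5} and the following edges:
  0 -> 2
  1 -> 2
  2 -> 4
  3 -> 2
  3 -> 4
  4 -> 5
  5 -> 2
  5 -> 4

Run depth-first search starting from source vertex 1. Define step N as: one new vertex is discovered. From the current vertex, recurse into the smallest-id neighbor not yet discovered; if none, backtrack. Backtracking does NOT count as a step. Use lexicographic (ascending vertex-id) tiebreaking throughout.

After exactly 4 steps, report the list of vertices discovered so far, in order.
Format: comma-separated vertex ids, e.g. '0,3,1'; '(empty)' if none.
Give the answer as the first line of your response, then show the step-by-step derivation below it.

1,2,4,5

step 1: discover 1; path=1; order=1
step 2: discover 2; path=1>2; order=1,2
step 3: discover 4; path=1>2>4; order=1,2,4
step 4: discover 5; path=1>2>4>5; order=1,2,4,5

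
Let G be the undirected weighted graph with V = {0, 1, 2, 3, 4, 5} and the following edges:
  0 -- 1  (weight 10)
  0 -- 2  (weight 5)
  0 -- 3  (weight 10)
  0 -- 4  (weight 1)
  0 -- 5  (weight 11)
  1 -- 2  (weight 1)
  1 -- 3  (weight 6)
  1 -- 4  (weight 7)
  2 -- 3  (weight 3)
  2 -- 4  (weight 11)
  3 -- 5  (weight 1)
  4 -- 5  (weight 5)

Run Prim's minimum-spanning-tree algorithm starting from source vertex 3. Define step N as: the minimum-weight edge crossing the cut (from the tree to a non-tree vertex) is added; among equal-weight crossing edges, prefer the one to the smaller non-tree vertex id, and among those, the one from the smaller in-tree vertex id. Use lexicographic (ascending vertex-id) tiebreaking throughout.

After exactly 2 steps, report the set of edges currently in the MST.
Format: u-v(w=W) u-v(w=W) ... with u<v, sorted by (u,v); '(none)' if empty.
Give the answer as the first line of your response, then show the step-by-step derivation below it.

2-3(w=3) 3-5(w=1)

step 1: add edge 3-5 (w=1); MST = {3-5(w=1)}
step 2: add edge 2-3 (w=3); MST = {2-3(w=3) 3-5(w=1)}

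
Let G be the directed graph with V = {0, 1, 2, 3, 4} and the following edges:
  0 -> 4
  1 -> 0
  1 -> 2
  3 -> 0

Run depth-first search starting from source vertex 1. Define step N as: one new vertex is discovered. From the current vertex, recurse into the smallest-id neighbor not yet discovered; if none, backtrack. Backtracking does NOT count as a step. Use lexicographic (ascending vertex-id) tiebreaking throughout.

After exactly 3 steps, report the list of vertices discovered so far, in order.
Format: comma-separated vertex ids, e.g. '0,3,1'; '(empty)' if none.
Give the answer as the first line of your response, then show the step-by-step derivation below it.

1,0,4

step 1: discover 1; path=1; order=1
step 2: discover 0; path=1>0; order=1,0
step 3: discover 4; path=1>0>4; order=1,0,4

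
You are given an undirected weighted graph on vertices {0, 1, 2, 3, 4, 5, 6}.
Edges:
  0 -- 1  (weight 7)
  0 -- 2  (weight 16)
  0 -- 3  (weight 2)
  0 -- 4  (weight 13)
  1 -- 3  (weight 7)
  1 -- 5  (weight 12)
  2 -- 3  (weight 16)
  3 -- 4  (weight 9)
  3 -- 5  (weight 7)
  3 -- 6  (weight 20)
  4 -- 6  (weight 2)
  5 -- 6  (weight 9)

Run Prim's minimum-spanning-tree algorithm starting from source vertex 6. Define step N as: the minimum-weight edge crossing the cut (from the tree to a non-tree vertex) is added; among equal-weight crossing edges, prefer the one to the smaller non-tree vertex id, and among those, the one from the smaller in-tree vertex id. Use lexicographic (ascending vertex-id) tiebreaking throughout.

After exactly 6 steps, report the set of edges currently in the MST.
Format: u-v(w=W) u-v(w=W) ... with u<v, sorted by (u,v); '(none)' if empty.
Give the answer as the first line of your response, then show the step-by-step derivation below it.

0-1(w=7) 0-2(w=16) 0-3(w=2) 3-4(w=9) 3-5(w=7) 4-6(w=2)

step 1: add edge 4-6 (w=2); MST = {4-6(w=2)}
step 2: add edge 3-4 (w=9); MST = {3-4(w=9) 4-6(w=2)}
step 3: add edge 0-3 (w=2); MST = {0-3(w=2) 3-4(w=9) 4-6(w=2)}
step 4: add edge 0-1 (w=7); MST = {0-1(w=7) 0-3(w=2) 3-4(w=9) 4-6(w=2)}
step 5: add edge 3-5 (w=7); MST = {0-1(w=7) 0-3(w=2) 3-4(w=9) 3-5(w=7) 4-6(w=2)}
step 6: add edge 0-2 (w=16); MST = {0-1(w=7) 0-2(w=16) 0-3(w=2) 3-4(w=9) 3-5(w=7) 4-6(w=2)}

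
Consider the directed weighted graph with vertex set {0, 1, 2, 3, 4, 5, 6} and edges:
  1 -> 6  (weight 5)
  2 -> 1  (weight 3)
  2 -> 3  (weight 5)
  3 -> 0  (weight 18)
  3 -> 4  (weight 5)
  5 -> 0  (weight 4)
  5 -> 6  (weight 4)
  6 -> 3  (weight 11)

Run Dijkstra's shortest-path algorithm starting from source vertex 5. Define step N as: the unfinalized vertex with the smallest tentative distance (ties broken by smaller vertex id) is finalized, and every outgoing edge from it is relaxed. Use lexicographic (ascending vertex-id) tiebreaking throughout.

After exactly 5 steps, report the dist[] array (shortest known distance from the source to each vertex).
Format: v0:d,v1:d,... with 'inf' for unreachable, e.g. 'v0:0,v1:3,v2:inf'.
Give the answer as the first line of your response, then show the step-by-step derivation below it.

v0:4,v1:inf,v2:inf,v3:15,v4:20,v5:0,v6:4

step 1: dist = v0:4,v1:inf,v2:inf,v3:inf,v4:inf,v5:0,v6:4
step 2: dist = v0:4,v1:inf,v2:inf,v3:inf,v4:inf,v5:0,v6:4
step 3: dist = v0:4,v1:inf,v2:inf,v3:15,v4:inf,v5:0,v6:4
step 4: dist = v0:4,v1:inf,v2:inf,v3:15,v4:20,v5:0,v6:4
step 5: dist = v0:4,v1:inf,v2:inf,v3:15,v4:20,v5:0,v6:4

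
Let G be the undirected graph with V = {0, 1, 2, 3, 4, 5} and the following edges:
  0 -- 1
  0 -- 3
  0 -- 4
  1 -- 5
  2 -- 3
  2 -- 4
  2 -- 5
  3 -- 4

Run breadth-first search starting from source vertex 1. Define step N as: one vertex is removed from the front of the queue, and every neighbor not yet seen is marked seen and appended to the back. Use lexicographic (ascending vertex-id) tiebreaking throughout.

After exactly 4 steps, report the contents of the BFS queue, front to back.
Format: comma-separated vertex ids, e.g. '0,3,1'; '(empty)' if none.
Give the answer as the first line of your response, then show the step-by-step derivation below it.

4,2

step 1: dequeue 1; queue=[0,5]; order=1
step 2: dequeue 0; queue=[5,3,4]; order=1,0
step 3: dequeue 5; queue=[3,4,2]; order=1,0,5
step 4: dequeue 3; queue=[4,2]; order=1,0,5,3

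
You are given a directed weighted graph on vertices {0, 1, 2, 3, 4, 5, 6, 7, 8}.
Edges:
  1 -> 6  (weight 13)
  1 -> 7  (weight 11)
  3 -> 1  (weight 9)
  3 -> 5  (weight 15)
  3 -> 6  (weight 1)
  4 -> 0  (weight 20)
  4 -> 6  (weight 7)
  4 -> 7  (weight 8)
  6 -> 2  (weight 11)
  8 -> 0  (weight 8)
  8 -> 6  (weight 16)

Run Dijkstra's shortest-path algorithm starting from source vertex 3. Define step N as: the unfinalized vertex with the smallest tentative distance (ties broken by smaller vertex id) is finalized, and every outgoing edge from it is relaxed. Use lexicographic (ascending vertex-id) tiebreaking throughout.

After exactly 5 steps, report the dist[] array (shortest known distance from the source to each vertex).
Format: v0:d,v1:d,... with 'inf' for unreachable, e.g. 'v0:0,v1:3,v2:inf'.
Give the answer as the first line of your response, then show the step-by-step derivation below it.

v0:inf,v1:9,v2:12,v3:0,v4:inf,v5:15,v6:1,v7:20,v8:inf

step 1: dist = v0:inf,v1:9,v2:inf,v3:0,v4:inf,v5:15,v6:1,v7:inf,v8:inf
step 2: dist = v0:inf,v1:9,v2:12,v3:0,v4:inf,v5:15,v6:1,v7:inf,v8:inf
step 3: dist = v0:inf,v1:9,v2:12,v3:0,v4:inf,v5:15,v6:1,v7:20,v8:inf
step 4: dist = v0:inf,v1:9,v2:12,v3:0,v4:inf,v5:15,v6:1,v7:20,v8:inf
step 5: dist = v0:inf,v1:9,v2:12,v3:0,v4:inf,v5:15,v6:1,v7:20,v8:inf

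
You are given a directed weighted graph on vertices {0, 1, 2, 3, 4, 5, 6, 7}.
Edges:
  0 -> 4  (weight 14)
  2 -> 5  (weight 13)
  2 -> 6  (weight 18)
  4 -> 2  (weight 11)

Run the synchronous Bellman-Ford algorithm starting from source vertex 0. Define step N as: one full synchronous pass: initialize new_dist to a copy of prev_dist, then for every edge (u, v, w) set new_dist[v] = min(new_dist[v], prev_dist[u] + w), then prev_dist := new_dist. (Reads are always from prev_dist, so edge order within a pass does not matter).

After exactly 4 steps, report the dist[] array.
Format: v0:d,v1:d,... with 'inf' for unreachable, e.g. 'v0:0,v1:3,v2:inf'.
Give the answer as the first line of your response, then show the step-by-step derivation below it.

v0:0,v1:inf,v2:25,v3:inf,v4:14,v5:38,v6:43,v7:inf

step 1: dist = v0:0,v1:inf,v2:inf,v3:inf,v4:14,v5:inf,v6:inf,v7:inf
step 2: dist = v0:0,v1:inf,v2:25,v3:inf,v4:14,v5:inf,v6:inf,v7:inf
step 3: dist = v0:0,v1:inf,v2:25,v3:inf,v4:14,v5:38,v6:43,v7:inf
step 4: dist = v0:0,v1:inf,v2:25,v3:inf,v4:14,v5:38,v6:43,v7:inf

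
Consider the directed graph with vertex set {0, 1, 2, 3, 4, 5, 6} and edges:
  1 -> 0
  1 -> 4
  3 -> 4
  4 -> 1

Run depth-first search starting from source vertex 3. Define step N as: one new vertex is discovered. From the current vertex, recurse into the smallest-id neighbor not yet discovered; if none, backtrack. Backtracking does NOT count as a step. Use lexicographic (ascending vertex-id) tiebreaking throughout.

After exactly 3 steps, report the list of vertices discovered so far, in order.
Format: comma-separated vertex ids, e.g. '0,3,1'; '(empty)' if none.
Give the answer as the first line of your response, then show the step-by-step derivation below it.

3,4,1

step 1: discover 3; path=3; order=3
step 2: discover 4; path=3>4; order=3,4
step 3: discover 1; path=3>4>1; order=3,4,1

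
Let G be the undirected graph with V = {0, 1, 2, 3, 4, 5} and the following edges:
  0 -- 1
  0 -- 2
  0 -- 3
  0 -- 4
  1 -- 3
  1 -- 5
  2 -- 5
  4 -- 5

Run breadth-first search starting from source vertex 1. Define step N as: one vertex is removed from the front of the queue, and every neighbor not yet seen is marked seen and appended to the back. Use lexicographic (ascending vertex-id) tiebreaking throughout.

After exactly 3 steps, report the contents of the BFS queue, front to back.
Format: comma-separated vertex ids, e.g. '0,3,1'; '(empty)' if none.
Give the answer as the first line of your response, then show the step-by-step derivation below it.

5,2,4

step 1: dequeue 1; queue=[0,3,5]; order=1
step 2: dequeue 0; queue=[3,5,2,4]; order=1,0
step 3: dequeue 3; queue=[5,2,4]; order=1,0,3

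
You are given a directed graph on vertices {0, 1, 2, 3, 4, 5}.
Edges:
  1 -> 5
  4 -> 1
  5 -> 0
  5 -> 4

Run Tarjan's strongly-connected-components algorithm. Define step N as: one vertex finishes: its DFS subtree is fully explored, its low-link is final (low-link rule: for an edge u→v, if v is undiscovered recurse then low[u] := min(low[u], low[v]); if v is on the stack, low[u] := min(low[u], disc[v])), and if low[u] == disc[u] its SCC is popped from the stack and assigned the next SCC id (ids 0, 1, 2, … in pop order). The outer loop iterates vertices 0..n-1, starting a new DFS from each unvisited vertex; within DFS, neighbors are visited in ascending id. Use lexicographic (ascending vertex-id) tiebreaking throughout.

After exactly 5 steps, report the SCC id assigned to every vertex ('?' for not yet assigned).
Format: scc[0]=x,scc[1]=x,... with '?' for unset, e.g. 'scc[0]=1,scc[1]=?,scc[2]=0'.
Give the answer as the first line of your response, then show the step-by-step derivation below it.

scc[0]=0,scc[1]=1,scc[2]=2,scc[3]=?,scc[4]=1,scc[5]=1

step 1: low=(low[0]=0,low[1]=?,low[2]=?,low[3]=?,low[4]=?,low[5]=?); scc=(scc[0]=0,scc[1]=?,scc[2]=?,scc[3]=?,scc[4]=?,scc[5]=?)
step 2: low=(low[0]=0,low[1]=1,low[2]=?,low[3]=?,low[4]=1,low[5]=2); scc=(scc[0]=0,scc[1]=?,scc[2]=?,scc[3]=?,scc[4]=?,scc[5]=?)
step 3: low=(low[0]=0,low[1]=1,low[2]=?,low[3]=?,low[4]=1,low[5]=1); scc=(scc[0]=0,scc[1]=?,scc[2]=?,scc[3]=?,scc[4]=?,scc[5]=?)
step 4: low=(low[0]=0,low[1]=1,low[2]=?,low[3]=?,low[4]=1,low[5]=1); scc=(scc[0]=0,scc[1]=1,scc[2]=?,scc[3]=?,scc[4]=1,scc[5]=1)
step 5: low=(low[0]=0,low[1]=1,low[2]=4,low[3]=?,low[4]=1,low[5]=1); scc=(scc[0]=0,scc[1]=1,scc[2]=2,scc[3]=?,scc[4]=1,scc[5]=1)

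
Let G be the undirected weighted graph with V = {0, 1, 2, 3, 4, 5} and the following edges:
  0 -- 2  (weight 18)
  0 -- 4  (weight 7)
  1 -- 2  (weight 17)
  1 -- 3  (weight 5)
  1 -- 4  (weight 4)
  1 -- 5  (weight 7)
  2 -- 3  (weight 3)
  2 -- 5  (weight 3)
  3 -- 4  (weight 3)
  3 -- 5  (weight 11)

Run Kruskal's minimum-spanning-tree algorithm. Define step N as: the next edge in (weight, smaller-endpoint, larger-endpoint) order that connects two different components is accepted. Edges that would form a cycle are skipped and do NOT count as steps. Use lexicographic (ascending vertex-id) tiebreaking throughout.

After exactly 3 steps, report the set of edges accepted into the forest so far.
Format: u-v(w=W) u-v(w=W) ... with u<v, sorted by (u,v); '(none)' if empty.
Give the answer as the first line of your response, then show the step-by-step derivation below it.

2-3(w=3) 2-5(w=3) 3-4(w=3)

step 1: add edge 2-3 (w=3); MST = {2-3(w=3)}
step 2: add edge 2-5 (w=3); MST = {2-3(w=3) 2-5(w=3)}
step 3: add edge 3-4 (w=3); MST = {2-3(w=3) 2-5(w=3) 3-4(w=3)}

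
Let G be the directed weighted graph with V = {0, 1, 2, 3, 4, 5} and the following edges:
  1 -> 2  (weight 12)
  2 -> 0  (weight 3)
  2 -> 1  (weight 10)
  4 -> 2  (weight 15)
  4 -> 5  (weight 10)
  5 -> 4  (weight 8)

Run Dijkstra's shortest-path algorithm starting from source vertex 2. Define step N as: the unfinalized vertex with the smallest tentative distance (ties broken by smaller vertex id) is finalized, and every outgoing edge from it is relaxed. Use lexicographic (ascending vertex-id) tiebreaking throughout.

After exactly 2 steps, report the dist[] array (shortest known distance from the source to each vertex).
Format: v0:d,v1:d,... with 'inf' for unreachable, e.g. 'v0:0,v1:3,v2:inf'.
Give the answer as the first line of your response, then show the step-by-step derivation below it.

v0:3,v1:10,v2:0,v3:inf,v4:inf,v5:inf

step 1: dist = v0:3,v1:10,v2:0,v3:inf,v4:inf,v5:inf
step 2: dist = v0:3,v1:10,v2:0,v3:inf,v4:inf,v5:inf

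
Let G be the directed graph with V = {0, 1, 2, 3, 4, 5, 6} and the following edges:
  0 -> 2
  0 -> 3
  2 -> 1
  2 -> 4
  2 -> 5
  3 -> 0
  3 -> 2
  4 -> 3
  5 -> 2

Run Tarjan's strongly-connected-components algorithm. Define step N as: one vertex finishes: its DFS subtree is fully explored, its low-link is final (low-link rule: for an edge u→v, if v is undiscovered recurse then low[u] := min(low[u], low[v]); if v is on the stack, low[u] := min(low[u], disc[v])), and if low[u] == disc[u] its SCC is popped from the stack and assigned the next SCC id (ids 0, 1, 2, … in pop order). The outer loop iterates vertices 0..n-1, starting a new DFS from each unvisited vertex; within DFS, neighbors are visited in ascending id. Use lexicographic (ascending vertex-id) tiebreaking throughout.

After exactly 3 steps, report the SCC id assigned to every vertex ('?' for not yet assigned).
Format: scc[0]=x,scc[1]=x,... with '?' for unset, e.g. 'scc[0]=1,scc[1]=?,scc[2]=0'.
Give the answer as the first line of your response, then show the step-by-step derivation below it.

scc[0]=?,scc[1]=0,scc[2]=?,scc[3]=?,scc[4]=?,scc[5]=?,scc[6]=?

step 1: low=(low[0]=0,low[1]=2,low[2]=1,low[3]=?,low[4]=?,low[5]=?,low[6]=?); scc=(scc[0]=?,scc[1]=0,scc[2]=?,scc[3]=?,scc[4]=?,scc[5]=?,scc[6]=?)
step 2: low=(low[0]=0,low[1]=2,low[2]=1,low[3]=0,low[4]=3,low[5]=?,low[6]=?); scc=(scc[0]=?,scc[1]=0,scc[2]=?,scc[3]=?,scc[4]=?,scc[5]=?,scc[6]=?)
step 3: low=(low[0]=0,low[1]=2,low[2]=1,low[3]=0,low[4]=0,low[5]=?,low[6]=?); scc=(scc[0]=?,scc[1]=0,scc[2]=?,scc[3]=?,scc[4]=?,scc[5]=?,scc[6]=?)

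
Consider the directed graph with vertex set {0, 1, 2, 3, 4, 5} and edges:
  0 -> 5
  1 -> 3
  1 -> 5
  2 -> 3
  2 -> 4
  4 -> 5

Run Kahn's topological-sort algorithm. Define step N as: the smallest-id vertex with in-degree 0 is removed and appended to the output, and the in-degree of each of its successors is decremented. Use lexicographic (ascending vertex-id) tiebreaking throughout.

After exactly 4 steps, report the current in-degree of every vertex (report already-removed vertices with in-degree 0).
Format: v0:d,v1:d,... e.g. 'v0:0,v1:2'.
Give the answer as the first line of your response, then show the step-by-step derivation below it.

v0:0,v1:0,v2:0,v3:0,v4:0,v5:1

step 1: output 0; order=[0]; indeg=(0,0,0,2,1,2)
step 2: output 1; order=[0,1]; indeg=(0,0,0,1,1,1)
step 3: output 2; order=[0,1,2]; indeg=(0,0,0,0,0,1)
step 4: output 3; order=[0,1,2,3]; indeg=(0,0,0,0,0,1)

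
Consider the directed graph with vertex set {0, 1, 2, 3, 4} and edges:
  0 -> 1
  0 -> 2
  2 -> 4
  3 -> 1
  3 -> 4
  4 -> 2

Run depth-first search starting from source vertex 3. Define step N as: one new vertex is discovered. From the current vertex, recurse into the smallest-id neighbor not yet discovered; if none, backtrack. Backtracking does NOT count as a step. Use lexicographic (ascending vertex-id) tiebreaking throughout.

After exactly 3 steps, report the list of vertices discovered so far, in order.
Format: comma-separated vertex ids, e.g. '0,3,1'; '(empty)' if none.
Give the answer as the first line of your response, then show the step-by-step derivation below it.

3,1,4

step 1: discover 3; path=3; order=3
step 2: discover 1; path=3>1; order=3,1
step 3: discover 4; path=3>4; order=3,1,4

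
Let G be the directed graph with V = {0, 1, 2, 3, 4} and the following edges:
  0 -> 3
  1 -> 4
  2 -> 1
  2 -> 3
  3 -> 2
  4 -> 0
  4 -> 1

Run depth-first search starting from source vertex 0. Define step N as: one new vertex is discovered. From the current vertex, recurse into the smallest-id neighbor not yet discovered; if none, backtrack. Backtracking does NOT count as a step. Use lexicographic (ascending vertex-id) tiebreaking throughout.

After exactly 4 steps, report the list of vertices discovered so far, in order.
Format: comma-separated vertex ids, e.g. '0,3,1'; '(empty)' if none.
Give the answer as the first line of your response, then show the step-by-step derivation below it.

0,3,2,1

step 1: discover 0; path=0; order=0
step 2: discover 3; path=0>3; order=0,3
step 3: discover 2; path=0>3>2; order=0,3,2
step 4: discover 1; path=0>3>2>1; order=0,3,2,1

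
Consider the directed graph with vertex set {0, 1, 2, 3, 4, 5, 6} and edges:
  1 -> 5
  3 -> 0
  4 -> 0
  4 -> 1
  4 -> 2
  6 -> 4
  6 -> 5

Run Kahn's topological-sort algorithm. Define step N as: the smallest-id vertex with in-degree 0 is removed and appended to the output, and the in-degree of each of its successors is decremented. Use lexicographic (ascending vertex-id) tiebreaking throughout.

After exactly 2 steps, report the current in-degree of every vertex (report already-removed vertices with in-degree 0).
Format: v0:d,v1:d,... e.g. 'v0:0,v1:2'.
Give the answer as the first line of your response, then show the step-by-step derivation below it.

v0:1,v1:1,v2:1,v3:0,v4:0,v5:1,v6:0

step 1: output 3; order=[3]; indeg=(1,1,1,0,1,2,0)
step 2: output 6; order=[3,6]; indeg=(1,1,1,0,0,1,0)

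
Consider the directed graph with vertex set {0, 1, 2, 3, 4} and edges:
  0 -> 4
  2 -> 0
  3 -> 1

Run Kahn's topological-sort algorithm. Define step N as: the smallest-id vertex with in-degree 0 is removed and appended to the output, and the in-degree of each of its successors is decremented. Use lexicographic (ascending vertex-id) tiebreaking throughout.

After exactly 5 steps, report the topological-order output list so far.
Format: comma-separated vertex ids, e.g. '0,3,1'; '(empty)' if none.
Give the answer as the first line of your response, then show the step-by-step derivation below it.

2,0,3,1,4

step 1: output 2; order=[2]; indeg=(0,1,0,0,1)
step 2: output 0; order=[2,0]; indeg=(0,1,0,0,0)
step 3: output 3; order=[2,0,3]; indeg=(0,0,0,0,0)
step 4: output 1; order=[2,0,3,1]; indeg=(0,0,0,0,0)
step 5: output 4; order=[2,0,3,1,4]; indeg=(0,0,0,0,0)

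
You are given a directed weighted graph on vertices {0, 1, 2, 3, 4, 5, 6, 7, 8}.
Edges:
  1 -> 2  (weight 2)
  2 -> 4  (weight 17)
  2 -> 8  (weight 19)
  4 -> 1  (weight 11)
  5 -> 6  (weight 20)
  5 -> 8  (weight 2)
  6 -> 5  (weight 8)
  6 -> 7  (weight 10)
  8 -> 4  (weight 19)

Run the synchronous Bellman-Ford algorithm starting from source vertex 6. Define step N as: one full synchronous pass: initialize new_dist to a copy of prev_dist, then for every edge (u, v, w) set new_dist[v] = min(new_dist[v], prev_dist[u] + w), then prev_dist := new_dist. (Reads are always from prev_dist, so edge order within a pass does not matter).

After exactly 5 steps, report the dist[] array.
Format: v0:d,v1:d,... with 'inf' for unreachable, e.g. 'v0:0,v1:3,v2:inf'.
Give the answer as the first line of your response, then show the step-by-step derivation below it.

v0:inf,v1:40,v2:42,v3:inf,v4:29,v5:8,v6:0,v7:10,v8:10

step 1: dist = v0:inf,v1:inf,v2:inf,v3:inf,v4:inf,v5:8,v6:0,v7:10,v8:inf
step 2: dist = v0:inf,v1:inf,v2:inf,v3:inf,v4:inf,v5:8,v6:0,v7:10,v8:10
step 3: dist = v0:inf,v1:inf,v2:inf,v3:inf,v4:29,v5:8,v6:0,v7:10,v8:10
step 4: dist = v0:inf,v1:40,v2:inf,v3:inf,v4:29,v5:8,v6:0,v7:10,v8:10
step 5: dist = v0:inf,v1:40,v2:42,v3:inf,v4:29,v5:8,v6:0,v7:10,v8:10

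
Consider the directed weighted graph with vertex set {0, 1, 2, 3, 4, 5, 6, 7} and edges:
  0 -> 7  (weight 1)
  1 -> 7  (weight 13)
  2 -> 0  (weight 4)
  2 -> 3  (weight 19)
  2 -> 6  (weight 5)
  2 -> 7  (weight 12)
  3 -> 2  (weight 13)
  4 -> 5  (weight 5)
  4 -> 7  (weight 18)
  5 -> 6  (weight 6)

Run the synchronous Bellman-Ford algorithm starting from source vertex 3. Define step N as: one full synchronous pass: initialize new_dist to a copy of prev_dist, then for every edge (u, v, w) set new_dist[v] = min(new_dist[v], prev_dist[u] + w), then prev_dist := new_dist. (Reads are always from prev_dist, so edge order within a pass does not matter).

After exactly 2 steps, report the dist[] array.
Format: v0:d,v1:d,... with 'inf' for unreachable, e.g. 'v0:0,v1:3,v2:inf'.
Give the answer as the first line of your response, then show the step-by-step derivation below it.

v0:17,v1:inf,v2:13,v3:0,v4:inf,v5:inf,v6:18,v7:25

step 1: dist = v0:inf,v1:inf,v2:13,v3:0,v4:inf,v5:inf,v6:inf,v7:inf
step 2: dist = v0:17,v1:inf,v2:13,v3:0,v4:inf,v5:inf,v6:18,v7:25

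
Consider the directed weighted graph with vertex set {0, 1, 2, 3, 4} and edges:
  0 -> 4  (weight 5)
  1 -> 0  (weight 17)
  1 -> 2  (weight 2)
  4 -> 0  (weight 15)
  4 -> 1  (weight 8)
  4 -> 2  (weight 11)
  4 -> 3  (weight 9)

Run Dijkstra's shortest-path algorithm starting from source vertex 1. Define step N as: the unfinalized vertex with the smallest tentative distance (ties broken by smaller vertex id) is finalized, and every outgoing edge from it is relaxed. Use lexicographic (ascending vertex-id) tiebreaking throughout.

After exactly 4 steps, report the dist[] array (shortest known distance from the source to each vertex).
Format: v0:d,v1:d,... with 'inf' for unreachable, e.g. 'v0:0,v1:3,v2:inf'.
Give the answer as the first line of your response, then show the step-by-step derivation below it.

v0:17,v1:0,v2:2,v3:31,v4:22

step 1: dist = v0:17,v1:0,v2:2,v3:inf,v4:inf
step 2: dist = v0:17,v1:0,v2:2,v3:inf,v4:inf
step 3: dist = v0:17,v1:0,v2:2,v3:inf,v4:22
step 4: dist = v0:17,v1:0,v2:2,v3:31,v4:22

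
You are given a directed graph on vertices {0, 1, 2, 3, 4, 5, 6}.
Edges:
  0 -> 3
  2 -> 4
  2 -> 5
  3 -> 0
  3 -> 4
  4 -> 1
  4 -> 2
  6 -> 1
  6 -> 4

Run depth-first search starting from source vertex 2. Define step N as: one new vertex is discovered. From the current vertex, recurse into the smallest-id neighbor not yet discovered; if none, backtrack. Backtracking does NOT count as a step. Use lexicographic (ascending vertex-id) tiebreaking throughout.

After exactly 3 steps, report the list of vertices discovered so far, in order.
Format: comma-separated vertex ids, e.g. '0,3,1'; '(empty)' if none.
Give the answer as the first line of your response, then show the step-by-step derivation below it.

2,4,1

step 1: discover 2; path=2; order=2
step 2: discover 4; path=2>4; order=2,4
step 3: discover 1; path=2>4>1; order=2,4,1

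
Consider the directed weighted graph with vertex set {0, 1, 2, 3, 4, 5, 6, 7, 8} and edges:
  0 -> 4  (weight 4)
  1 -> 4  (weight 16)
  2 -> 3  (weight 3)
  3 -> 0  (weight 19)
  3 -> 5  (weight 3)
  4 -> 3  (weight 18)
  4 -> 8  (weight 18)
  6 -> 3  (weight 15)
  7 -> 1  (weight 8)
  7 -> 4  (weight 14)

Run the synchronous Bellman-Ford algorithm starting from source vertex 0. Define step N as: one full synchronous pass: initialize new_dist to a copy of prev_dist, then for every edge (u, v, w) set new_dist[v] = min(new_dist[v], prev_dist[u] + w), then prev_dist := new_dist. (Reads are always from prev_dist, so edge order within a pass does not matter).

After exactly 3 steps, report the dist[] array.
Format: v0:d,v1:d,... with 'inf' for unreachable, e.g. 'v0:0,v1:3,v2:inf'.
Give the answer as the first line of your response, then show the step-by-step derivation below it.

v0:0,v1:inf,v2:inf,v3:22,v4:4,v5:25,v6:inf,v7:inf,v8:22

step 1: dist = v0:0,v1:inf,v2:inf,v3:inf,v4:4,v5:inf,v6:inf,v7:inf,v8:inf
step 2: dist = v0:0,v1:inf,v2:inf,v3:22,v4:4,v5:inf,v6:inf,v7:inf,v8:22
step 3: dist = v0:0,v1:inf,v2:inf,v3:22,v4:4,v5:25,v6:inf,v7:inf,v8:22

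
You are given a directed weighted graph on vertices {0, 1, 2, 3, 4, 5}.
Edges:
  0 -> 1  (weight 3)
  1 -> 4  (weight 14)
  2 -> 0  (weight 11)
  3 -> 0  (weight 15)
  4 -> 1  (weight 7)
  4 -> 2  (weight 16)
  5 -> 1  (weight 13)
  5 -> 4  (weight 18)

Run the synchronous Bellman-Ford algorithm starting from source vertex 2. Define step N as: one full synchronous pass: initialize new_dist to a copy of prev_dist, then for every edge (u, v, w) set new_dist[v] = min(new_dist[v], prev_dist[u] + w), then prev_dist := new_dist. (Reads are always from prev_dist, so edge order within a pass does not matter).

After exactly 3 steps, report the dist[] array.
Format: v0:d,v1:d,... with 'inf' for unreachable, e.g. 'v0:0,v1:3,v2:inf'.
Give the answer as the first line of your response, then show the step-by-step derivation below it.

v0:11,v1:14,v2:0,v3:inf,v4:28,v5:inf

step 1: dist = v0:11,v1:inf,v2:0,v3:inf,v4:inf,v5:inf
step 2: dist = v0:11,v1:14,v2:0,v3:inf,v4:inf,v5:inf
step 3: dist = v0:11,v1:14,v2:0,v3:inf,v4:28,v5:inf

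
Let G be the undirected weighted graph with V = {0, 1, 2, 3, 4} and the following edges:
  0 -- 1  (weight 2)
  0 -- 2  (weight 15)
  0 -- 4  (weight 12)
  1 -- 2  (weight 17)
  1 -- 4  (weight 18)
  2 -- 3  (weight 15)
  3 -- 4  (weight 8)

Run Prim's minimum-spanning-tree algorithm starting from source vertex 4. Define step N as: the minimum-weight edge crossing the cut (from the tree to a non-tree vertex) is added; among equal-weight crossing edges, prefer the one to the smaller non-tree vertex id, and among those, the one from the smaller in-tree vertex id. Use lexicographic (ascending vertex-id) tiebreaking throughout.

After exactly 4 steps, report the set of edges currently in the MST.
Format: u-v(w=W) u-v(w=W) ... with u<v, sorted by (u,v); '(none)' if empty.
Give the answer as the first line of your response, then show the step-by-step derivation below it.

0-1(w=2) 0-2(w=15) 0-4(w=12) 3-4(w=8)

step 1: add edge 3-4 (w=8); MST = {3-4(w=8)}
step 2: add edge 0-4 (w=12); MST = {0-4(w=12) 3-4(w=8)}
step 3: add edge 0-1 (w=2); MST = {0-1(w=2) 0-4(w=12) 3-4(w=8)}
step 4: add edge 0-2 (w=15); MST = {0-1(w=2) 0-2(w=15) 0-4(w=12) 3-4(w=8)}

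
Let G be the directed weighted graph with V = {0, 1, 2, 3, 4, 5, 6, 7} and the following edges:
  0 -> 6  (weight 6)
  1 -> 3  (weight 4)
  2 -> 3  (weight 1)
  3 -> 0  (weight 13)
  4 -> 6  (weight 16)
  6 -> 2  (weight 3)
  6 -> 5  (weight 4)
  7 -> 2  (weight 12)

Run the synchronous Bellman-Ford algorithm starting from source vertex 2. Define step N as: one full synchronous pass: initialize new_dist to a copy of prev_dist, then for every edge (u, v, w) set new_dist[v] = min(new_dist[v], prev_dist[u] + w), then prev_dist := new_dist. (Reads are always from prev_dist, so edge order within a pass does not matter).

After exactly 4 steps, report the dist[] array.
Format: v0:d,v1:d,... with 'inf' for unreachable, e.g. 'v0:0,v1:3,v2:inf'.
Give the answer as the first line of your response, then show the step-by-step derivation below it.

v0:14,v1:inf,v2:0,v3:1,v4:inf,v5:24,v6:20,v7:inf

step 1: dist = v0:inf,v1:inf,v2:0,v3:1,v4:inf,v5:inf,v6:inf,v7:inf
step 2: dist = v0:14,v1:inf,v2:0,v3:1,v4:inf,v5:inf,v6:inf,v7:inf
step 3: dist = v0:14,v1:inf,v2:0,v3:1,v4:inf,v5:inf,v6:20,v7:inf
step 4: dist = v0:14,v1:inf,v2:0,v3:1,v4:inf,v5:24,v6:20,v7:inf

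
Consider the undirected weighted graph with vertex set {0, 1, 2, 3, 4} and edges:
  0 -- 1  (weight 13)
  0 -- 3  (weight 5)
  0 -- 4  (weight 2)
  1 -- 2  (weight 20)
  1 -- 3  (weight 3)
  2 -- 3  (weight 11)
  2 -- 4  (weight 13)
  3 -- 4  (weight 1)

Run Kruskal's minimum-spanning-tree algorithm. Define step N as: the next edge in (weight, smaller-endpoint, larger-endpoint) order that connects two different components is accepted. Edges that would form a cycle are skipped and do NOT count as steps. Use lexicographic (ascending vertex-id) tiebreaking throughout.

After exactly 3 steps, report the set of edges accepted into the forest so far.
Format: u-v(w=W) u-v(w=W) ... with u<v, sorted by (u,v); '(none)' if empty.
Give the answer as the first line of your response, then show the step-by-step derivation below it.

0-4(w=2) 1-3(w=3) 3-4(w=1)

step 1: add edge 3-4 (w=1); MST = {3-4(w=1)}
step 2: add edge 0-4 (w=2); MST = {0-4(w=2) 3-4(w=1)}
step 3: add edge 1-3 (w=3); MST = {0-4(w=2) 1-3(w=3) 3-4(w=1)}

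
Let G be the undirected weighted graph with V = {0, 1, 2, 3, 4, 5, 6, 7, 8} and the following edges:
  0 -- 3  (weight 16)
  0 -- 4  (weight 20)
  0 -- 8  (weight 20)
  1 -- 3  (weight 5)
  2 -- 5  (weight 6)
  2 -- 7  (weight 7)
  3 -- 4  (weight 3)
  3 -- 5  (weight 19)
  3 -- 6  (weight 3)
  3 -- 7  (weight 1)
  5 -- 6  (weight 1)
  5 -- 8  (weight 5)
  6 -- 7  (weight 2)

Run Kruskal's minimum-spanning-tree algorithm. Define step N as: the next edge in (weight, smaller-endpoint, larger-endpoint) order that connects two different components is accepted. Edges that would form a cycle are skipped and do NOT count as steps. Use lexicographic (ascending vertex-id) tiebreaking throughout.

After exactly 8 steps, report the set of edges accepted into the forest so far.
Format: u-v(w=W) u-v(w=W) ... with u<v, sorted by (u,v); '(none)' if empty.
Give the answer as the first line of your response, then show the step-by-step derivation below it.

0-3(w=16) 1-3(w=5) 2-5(w=6) 3-4(w=3) 3-7(w=1) 5-6(w=1) 5-8(w=5) 6-7(w=2)

step 1: add edge 3-7 (w=1); MST = {3-7(w=1)}
step 2: add edge 5-6 (w=1); MST = {3-7(w=1) 5-6(w=1)}
step 3: add edge 6-7 (w=2); MST = {3-7(w=1) 5-6(w=1) 6-7(w=2)}
step 4: add edge 3-4 (w=3); MST = {3-4(w=3) 3-7(w=1) 5-6(w=1) 6-7(w=2)}
step 5: add edge 1-3 (w=5); MST = {1-3(w=5) 3-4(w=3) 3-7(w=1) 5-6(w=1) 6-7(w=2)}
step 6: add edge 5-8 (w=5); MST = {1-3(w=5) 3-4(w=3) 3-7(w=1) 5-6(w=1) 5-8(w=5) 6-7(w=2)}
step 7: add edge 2-5 (w=6); MST = {1-3(w=5) 2-5(w=6) 3-4(w=3) 3-7(w=1) 5-6(w=1) 5-8(w=5) 6-7(w=2)}
step 8: add edge 0-3 (w=16); MST = {0-3(w=16) 1-3(w=5) 2-5(w=6) 3-4(w=3) 3-7(w=1) 5-6(w=1) 5-8(w=5) 6-7(w=2)}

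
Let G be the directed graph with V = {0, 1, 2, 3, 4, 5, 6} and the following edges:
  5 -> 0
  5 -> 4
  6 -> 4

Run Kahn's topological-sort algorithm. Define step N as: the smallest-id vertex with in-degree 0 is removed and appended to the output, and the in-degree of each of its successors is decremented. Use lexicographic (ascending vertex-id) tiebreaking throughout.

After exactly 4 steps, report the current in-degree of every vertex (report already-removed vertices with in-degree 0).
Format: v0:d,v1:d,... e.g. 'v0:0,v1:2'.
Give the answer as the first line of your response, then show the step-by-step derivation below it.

v0:0,v1:0,v2:0,v3:0,v4:1,v5:0,v6:0

step 1: output 1; order=[1]; indeg=(1,0,0,0,2,0,0)
step 2: output 2; order=[1,2]; indeg=(1,0,0,0,2,0,0)
step 3: output 3; order=[1,2,3]; indeg=(1,0,0,0,2,0,0)
step 4: output 5; order=[1,2,3,5]; indeg=(0,0,0,0,1,0,0)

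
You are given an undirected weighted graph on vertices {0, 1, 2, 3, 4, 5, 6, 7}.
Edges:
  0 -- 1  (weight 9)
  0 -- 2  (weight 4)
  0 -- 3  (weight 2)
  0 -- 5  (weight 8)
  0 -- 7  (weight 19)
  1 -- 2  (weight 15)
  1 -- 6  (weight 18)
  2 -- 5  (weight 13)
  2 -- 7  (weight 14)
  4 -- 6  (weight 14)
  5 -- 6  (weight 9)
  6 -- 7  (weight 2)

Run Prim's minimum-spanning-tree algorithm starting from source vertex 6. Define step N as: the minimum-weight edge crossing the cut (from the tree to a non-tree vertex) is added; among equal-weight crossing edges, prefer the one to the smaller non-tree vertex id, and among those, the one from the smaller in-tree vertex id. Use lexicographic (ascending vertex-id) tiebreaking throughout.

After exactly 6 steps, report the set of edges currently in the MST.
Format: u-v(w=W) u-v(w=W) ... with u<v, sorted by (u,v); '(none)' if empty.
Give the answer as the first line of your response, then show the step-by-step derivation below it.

0-1(w=9) 0-2(w=4) 0-3(w=2) 0-5(w=8) 5-6(w=9) 6-7(w=2)

step 1: add edge 6-7 (w=2); MST = {6-7(w=2)}
step 2: add edge 5-6 (w=9); MST = {5-6(w=9) 6-7(w=2)}
step 3: add edge 0-5 (w=8); MST = {0-5(w=8) 5-6(w=9) 6-7(w=2)}
step 4: add edge 0-3 (w=2); MST = {0-3(w=2) 0-5(w=8) 5-6(w=9) 6-7(w=2)}
step 5: add edge 0-2 (w=4); MST = {0-2(w=4) 0-3(w=2) 0-5(w=8) 5-6(w=9) 6-7(w=2)}
step 6: add edge 0-1 (w=9); MST = {0-1(w=9) 0-2(w=4) 0-3(w=2) 0-5(w=8) 5-6(w=9) 6-7(w=2)}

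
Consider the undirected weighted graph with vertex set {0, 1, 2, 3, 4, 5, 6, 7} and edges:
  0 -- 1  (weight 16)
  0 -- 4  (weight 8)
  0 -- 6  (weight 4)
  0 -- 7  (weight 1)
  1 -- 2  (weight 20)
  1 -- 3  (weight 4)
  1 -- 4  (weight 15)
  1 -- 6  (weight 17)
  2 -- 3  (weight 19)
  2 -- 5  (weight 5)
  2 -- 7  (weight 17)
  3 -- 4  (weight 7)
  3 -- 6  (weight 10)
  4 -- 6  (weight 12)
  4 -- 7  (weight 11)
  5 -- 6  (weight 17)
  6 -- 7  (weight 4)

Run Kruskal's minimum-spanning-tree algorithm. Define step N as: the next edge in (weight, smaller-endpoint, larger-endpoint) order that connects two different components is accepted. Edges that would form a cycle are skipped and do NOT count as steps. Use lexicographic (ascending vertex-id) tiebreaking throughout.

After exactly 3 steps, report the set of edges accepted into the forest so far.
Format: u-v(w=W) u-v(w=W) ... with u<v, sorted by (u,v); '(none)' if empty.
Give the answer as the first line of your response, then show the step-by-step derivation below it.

0-6(w=4) 0-7(w=1) 1-3(w=4)

step 1: add edge 0-7 (w=1); MST = {0-7(w=1)}
step 2: add edge 0-6 (w=4); MST = {0-6(w=4) 0-7(w=1)}
step 3: add edge 1-3 (w=4); MST = {0-6(w=4) 0-7(w=1) 1-3(w=4)}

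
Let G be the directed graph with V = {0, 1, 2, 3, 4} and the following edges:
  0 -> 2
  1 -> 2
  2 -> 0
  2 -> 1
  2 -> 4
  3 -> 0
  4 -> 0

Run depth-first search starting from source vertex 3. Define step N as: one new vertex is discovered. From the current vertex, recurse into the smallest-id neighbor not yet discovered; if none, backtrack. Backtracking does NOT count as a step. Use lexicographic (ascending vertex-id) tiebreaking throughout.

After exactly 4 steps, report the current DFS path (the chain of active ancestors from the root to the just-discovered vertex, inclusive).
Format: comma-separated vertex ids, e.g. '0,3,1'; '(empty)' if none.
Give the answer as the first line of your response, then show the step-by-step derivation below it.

3,0,2,1

step 1: discover 3; path=3; order=3
step 2: discover 0; path=3>0; order=3,0
step 3: discover 2; path=3>0>2; order=3,0,2
step 4: discover 1; path=3>0>2>1; order=3,0,2,1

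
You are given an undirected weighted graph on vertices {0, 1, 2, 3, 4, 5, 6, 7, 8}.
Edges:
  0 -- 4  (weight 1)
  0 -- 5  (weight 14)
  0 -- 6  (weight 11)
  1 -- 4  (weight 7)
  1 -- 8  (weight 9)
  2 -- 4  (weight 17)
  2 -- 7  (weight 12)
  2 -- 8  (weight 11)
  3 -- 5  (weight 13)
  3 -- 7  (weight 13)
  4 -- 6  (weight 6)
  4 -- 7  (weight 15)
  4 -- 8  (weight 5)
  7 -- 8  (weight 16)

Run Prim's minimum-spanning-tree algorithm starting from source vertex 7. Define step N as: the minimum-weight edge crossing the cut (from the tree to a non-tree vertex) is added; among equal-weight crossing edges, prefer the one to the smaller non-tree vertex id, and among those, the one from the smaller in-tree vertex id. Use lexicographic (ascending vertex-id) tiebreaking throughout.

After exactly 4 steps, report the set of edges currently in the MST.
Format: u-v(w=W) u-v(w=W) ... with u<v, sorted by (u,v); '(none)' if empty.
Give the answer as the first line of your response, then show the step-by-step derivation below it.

0-4(w=1) 2-7(w=12) 2-8(w=11) 4-8(w=5)

step 1: add edge 2-7 (w=12); MST = {2-7(w=12)}
step 2: add edge 2-8 (w=11); MST = {2-7(w=12) 2-8(w=11)}
step 3: add edge 4-8 (w=5); MST = {2-7(w=12) 2-8(w=11) 4-8(w=5)}
step 4: add edge 0-4 (w=1); MST = {0-4(w=1) 2-7(w=12) 2-8(w=11) 4-8(w=5)}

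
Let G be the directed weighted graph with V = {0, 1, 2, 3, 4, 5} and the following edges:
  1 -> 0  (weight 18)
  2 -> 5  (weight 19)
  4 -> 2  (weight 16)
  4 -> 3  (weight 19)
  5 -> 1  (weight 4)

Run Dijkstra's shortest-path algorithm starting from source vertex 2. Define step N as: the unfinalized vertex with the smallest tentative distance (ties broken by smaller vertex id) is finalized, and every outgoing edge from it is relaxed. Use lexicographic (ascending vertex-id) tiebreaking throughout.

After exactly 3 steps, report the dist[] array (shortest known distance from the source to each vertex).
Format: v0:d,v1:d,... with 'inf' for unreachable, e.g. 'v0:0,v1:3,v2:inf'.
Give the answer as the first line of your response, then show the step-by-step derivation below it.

v0:41,v1:23,v2:0,v3:inf,v4:inf,v5:19

step 1: dist = v0:inf,v1:inf,v2:0,v3:inf,v4:inf,v5:19
step 2: dist = v0:inf,v1:23,v2:0,v3:inf,v4:inf,v5:19
step 3: dist = v0:41,v1:23,v2:0,v3:inf,v4:inf,v5:19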